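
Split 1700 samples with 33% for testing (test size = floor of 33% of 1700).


Test = ⌊1700·33/100⌋ = 561
Train = 1700 - 561 = 1139

Train: 1139, Test: 561


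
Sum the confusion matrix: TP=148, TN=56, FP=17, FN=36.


Total = TP + TN + FP + FN
= 148 + 56 + 17 + 36
= 257
(Predicted positive: 165, predicted negative: 92)

257


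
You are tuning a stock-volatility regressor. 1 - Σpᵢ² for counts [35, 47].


Probabilities: [35/82, 47/82] ≈ [0.4268, 0.5732]
Σpᵢ² = (1225 + 2209)/82² = 3434/6724
Gini = 1 - Σpᵢ² = 1 - 3434/6724 = 0.4893

0.4893


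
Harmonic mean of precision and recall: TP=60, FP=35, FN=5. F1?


Precision = 60/95 = 0.6316
Recall = 60/65 = 0.9231
F1 = 2·P·R/(P+R) = 2·TP/(2·TP+FP+FN) = 120/(120+35+5) = 120/160 = 0.75

0.75


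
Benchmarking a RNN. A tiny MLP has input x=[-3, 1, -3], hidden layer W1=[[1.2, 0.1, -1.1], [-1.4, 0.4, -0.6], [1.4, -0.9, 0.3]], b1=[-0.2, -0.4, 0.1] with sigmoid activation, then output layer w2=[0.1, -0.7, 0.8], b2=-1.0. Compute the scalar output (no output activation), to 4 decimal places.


z1[0] = (1.2)·(-3) + (0.1)·(1) + (-1.1)·(-3) - 0.2 = -0.4
z1[1] = (-1.4)·(-3) + (0.4)·(1) + (-0.6)·(-3) - 0.4 = 6.0
z1[2] = (1.4)·(-3) + (-0.9)·(1) + (0.3)·(-3) + 0.1 = -5.9
h = sigmoid(z1) = [0.4013, 0.9975, 0.0027]
output = (0.1)·(0.4013) + (-0.7)·(0.9975) + (0.8)·(0.0027) - 1.0 = -1.656

-1.656


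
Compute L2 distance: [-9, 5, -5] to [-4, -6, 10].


d = √((-9+ 4)² + (5+ 6)² + (-5-10)²)
  = √(25 + 121 + 225)
  = √371 = 19.2614

19.2614


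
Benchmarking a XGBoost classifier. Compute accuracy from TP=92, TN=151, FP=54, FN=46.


Accuracy = (TP+TN)/(TP+TN+FP+FN)
= (92+151)/(343)
= 243/343 = 70.85%

70.85%


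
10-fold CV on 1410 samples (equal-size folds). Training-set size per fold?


Fold size = 1410/10 = 141
Training per fold = 1410 - 141 = 1269

1269


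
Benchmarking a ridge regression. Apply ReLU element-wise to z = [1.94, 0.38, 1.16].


ReLU(1.94) = max(0, 1.94) = 1.94
ReLU(0.38) = max(0, 0.38) = 0.38
ReLU(1.16) = max(0, 1.16) = 1.16
result = [1.94, 0.38, 1.16]

[1.94, 0.38, 1.16]


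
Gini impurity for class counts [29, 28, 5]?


Probabilities: [29/62, 28/62, 5/62] ≈ [0.4677, 0.4516, 0.0806]
Σpᵢ² = (841 + 784 + 25)/62² = 1650/3844
Gini = 1 - Σpᵢ² = 1 - 1650/3844 = 0.5708

0.5708


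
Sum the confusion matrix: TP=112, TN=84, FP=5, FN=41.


Total = TP + TN + FP + FN
= 112 + 84 + 5 + 41
= 242
(Predicted positive: 117, predicted negative: 125)

242


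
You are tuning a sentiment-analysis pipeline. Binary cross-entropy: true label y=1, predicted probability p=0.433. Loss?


BCE = -[y·ln(p) + (1-y)·ln(1-p)]
= -1·ln(0.433) - 0
= -ln(0.433) = 0.837

0.837


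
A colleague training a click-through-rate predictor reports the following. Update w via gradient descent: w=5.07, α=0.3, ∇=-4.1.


w_new = w - α·∇
= 5.07 - 0.3·-4.1
= 5.07 + 1.23
= 6.3

6.3


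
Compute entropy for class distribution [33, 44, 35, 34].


Probabilities: [33/146, 44/146, 35/146, 34/146] ≈ [0.226, 0.3014, 0.2397, 0.2329]
H = -((33/146)·log₂(33/146) + (44/146)·log₂(44/146) + (35/146)·log₂(35/146) + (34/146)·log₂(34/146))
  = 1.99 bits

1.99 bits


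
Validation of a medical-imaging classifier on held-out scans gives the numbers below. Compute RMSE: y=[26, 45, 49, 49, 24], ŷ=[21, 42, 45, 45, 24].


MSE = 66/5 = 13.2
RMSE = √(66/5) = 3.6332

3.6332


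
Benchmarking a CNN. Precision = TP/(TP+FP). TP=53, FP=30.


Precision = TP/(TP+FP)
= 53/(53+30)
= 53/83 = 63.86%

63.86%


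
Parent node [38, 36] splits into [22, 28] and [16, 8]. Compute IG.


Parent = [38, 36], H_parent = 0.9995
H_left = 0.9896 (n=50), H_right = 0.9183 (n=24)
H_children = (50/74)·0.9896 + (24/74)·0.9183 = 0.9665
IG = 0.9995 - 0.9665 = 0.033

0.033


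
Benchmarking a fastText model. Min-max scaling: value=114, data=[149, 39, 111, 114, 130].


min=39, max=149
(114-39)/(149-39) = 75/110 = 0.6818

0.6818


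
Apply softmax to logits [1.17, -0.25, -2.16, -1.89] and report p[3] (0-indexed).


Exponentials: e^1.17=3.222, e^-0.25=0.7788, e^-2.16=0.1153, e^-1.89=0.1511
Sum = 4.2672
Softmax = [0.7551, 0.1825, 0.027, 0.0354]
p[3] = 0.1511/4.2672 = 0.0354

0.0354


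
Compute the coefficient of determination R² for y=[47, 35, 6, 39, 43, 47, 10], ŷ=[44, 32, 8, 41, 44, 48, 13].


ȳ = 32.4286
SS_res = Σ(y-ŷ)² = 37
SS_tot = Σ(y-ȳ)² = 1787.71
R² = 1 - SS_res/SS_tot = 1 - 0.0207 = 0.9793

0.9793


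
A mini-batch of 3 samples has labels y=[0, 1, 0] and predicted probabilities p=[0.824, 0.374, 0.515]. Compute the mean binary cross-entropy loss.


L[0] = -ln(1-0.824) = -ln(0.176) = 1.7373
L[1] = -ln(0.374) = 0.9835
L[2] = -ln(1-0.515) = -ln(0.485) = 0.7236
mean = (1.7373 + 0.9835 + 0.7236)/3 = 1.1481

1.1481


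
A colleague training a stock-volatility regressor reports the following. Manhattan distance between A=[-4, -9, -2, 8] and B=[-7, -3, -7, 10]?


d = |-4+ 7| + |-9+ 3| + |-2+ 7| + |8-10|
  = 3 + 6 + 5 + 2
  = 16

16


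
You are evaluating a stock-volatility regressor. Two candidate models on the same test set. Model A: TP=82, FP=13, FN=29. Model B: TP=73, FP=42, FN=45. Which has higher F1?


Model A: P=82/95=0.8632, R=82/111=0.7387, F1=2PR/(P+R)=2TP/(2TP+FP+FN)=164/206=0.7961
Model B: P=73/115=0.6348, R=73/118=0.6186, F1=2PR/(P+R)=2TP/(2TP+FP+FN)=146/233=0.6266
0.7961 > 0.6266 → Model A

Model A


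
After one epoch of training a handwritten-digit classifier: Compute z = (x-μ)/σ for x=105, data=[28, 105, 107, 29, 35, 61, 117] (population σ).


μ = 68.8571, σ = 36.9263
z = (105 - 68.8571)/36.9263 = 0.9788

0.9788


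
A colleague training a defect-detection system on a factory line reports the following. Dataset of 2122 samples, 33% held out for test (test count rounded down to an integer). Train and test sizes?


Test = ⌊2122·33/100⌋ = 700
Train = 2122 - 700 = 1422

Train: 1422, Test: 700


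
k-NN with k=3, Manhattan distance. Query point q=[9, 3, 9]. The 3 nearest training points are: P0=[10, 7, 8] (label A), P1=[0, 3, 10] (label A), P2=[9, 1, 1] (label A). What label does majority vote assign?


d(q,P0) = 6  (label A)
d(q,P1) = 10  (label A)
d(q,P2) = 10  (label A)
Votes: A=3, B=0
Majority → A

A


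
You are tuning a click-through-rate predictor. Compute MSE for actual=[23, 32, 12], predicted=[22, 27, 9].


Squared errors: (23-22)²=1, (32-27)²=25, (12-9)²=9
Sum = 35
MSE = 35/3 = 35/3

35/3


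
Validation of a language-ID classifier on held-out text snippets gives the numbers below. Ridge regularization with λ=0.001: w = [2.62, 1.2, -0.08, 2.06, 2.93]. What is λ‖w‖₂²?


‖w‖₂² = (2.62)² + (1.2)² + (-0.08)² + (2.06)² + (2.93)²
     = 6.8644 + 1.44 + 0.0064 + 4.2436 + 8.5849
     = 21.1393
λ·‖w‖₂² = 0.001·21.1393 = 0.021139

0.021139


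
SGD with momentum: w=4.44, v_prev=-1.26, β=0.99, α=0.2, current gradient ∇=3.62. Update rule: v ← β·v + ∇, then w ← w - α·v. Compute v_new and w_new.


v_new = 0.99·-1.26 + 3.62 = -1.2474 + 3.62 = 2.3726
w_new = 4.44 - 0.2·2.3726 = 4.44 - 0.47452 = 3.96548

v_new=2.3726, w_new=3.96548


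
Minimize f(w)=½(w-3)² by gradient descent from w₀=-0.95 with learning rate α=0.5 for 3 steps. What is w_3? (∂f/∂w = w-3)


step 1: grad = -0.95-3 = -3.95; w = -0.95 - 0.5·(-3.95) = 1.025
step 2: grad = 1.025-3 = -1.975; w = 1.025 - 0.5·(-1.975) = 2.0125
step 3: grad = 2.0125-3 = -0.9875; w = 2.0125 - 0.5·(-0.9875) = 2.50625

2.50625


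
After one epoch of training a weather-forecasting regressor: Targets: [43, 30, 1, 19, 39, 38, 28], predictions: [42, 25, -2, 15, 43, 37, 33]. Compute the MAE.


Absolute errors: |43-42|=1, |30-25|=5, |1+ 2|=3, |19-15|=4, |39-43|=4, |38-37|=1, |28-33|=5
Sum = 23
MAE = 23/7 = 23/7

23/7


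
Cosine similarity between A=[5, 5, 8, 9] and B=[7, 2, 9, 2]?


A·B = 5·7 + 5·2 + 8·9 + 9·2 = 135
‖A‖ = √195 = 13.9642, ‖B‖ = √138 = 11.7473
cos = 135/(√195·√138) = 135/√26910 = 0.823

0.823


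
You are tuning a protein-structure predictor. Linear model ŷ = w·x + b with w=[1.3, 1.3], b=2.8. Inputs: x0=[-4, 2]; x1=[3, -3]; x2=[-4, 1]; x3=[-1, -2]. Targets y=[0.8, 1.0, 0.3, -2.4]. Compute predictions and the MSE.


ŷ0 = (1.3)·(-4) + (1.3)·(2) + 2.8 = 0.2
ŷ1 = (1.3)·(3) + (1.3)·(-3) + 2.8 = 2.8
ŷ2 = (1.3)·(-4) + (1.3)·(1) + 2.8 = -1.1
ŷ3 = (1.3)·(-1) + (1.3)·(-2) + 2.8 = -1.1
errors² = [0.36, 3.24, 1.96, 1.69]
MSE = 7.2500/4 = 1.8125

1.8125


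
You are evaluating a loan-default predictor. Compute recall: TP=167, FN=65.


Recall = TP/(TP+FN)
= 167/(167+65)
= 167/232 = 71.98%

71.98%


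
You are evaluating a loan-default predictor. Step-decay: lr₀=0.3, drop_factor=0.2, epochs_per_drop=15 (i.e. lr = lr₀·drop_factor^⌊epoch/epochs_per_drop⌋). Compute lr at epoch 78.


n_drops = ⌊78/15⌋ = 5
lr = 0.3·0.2^5 = 0.3·0.00032 = 0.000096

0.000096


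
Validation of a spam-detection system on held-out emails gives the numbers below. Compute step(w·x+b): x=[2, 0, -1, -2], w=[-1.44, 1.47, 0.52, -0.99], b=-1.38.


z = (2)·(-1.44) + (0)·(1.47) + (-1)·(0.52) + (-2)·(-0.99) - 1.38
  = -2.8
step(z) = 0 (z<0)

0


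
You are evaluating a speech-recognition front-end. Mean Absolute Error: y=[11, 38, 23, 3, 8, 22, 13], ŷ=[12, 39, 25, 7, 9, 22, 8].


Absolute errors: |11-12|=1, |38-39|=1, |23-25|=2, |3-7|=4, |8-9|=1, |22-22|=0, |13-8|=5
Sum = 14
MAE = 14/7 = 2

2


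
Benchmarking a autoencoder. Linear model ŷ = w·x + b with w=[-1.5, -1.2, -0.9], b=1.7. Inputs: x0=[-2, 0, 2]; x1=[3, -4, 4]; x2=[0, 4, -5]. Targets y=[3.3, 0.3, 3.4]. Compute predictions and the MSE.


ŷ0 = (-1.5)·(-2) + (-1.2)·(0) + (-0.9)·(2) + 1.7 = 2.9
ŷ1 = (-1.5)·(3) + (-1.2)·(-4) + (-0.9)·(4) + 1.7 = -1.6
ŷ2 = (-1.5)·(0) + (-1.2)·(4) + (-0.9)·(-5) + 1.7 = 1.4
errors² = [0.16, 3.61, 4.0]
MSE = 7.7700/3 = 2.59

2.59


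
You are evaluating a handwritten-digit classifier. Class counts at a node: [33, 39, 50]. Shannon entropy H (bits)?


Probabilities: [33/122, 39/122, 50/122] ≈ [0.2705, 0.3197, 0.4098]
H = -((33/122)·log₂(33/122) + (39/122)·log₂(39/122) + (50/122)·log₂(50/122))
  = 1.5636 bits

1.5636 bits


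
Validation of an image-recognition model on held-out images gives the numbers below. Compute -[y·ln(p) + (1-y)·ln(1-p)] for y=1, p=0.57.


BCE = -[y·ln(p) + (1-y)·ln(1-p)]
= -1·ln(0.57) - 0
= -ln(0.57) = 0.5621

0.5621


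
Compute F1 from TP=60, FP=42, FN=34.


Precision = 60/102 = 0.5882
Recall = 60/94 = 0.6383
F1 = 2·P·R/(P+R) = 2·TP/(2·TP+FP+FN) = 120/(120+42+34) = 120/196 = 0.6122

0.6122


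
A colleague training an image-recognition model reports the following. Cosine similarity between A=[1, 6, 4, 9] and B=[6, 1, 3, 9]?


A·B = 1·6 + 6·1 + 4·3 + 9·9 = 105
‖A‖ = √134 = 11.5758, ‖B‖ = √127 = 11.2694
cos = 105/(√134·√127) = 105/√17018 = 0.8049

0.8049


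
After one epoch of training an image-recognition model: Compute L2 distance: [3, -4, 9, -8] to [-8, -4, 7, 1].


d = √((3+ 8)² + (-4+ 4)² + (9-7)² + (-8-1)²)
  = √(121 + 0 + 4 + 81)
  = √206 = 14.3527

14.3527


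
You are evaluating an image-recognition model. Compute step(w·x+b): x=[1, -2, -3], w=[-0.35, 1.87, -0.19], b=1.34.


z = (1)·(-0.35) + (-2)·(1.87) + (-3)·(-0.19) + 1.34
  = -2.18
step(z) = 0 (z<0)

0


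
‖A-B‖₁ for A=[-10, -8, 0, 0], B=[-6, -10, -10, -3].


d = |-10+ 6| + |-8+ 10| + |0+ 10| + |0+ 3|
  = 4 + 2 + 10 + 3
  = 19

19


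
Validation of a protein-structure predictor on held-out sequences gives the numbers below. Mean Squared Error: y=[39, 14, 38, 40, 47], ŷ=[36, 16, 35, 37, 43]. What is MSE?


Squared errors: (39-36)²=9, (14-16)²=4, (38-35)²=9, (40-37)²=9, (47-43)²=16
Sum = 47
MSE = 47/5 = 47/5

47/5


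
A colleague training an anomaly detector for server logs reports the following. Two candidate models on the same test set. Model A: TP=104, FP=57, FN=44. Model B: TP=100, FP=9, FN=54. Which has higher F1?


Model A: P=104/161=0.646, R=104/148=0.7027, F1=2PR/(P+R)=2TP/(2TP+FP+FN)=208/309=0.6731
Model B: P=100/109=0.9174, R=100/154=0.6494, F1=2PR/(P+R)=2TP/(2TP+FP+FN)=200/263=0.7605
0.6731 < 0.7605 → Model B

Model B


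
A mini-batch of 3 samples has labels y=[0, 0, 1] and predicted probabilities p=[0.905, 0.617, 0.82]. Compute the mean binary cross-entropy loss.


L[0] = -ln(1-0.905) = -ln(0.095) = 2.3539
L[1] = -ln(1-0.617) = -ln(0.383) = 0.9597
L[2] = -ln(0.82) = 0.1985
mean = (2.3539 + 0.9597 + 0.1985)/3 = 1.1707

1.1707


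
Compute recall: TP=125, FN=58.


Recall = TP/(TP+FN)
= 125/(125+58)
= 125/183 = 68.31%

68.31%


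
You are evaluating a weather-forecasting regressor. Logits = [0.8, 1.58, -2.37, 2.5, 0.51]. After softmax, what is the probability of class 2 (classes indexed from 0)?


Exponentials: e^0.8=2.2255, e^1.58=4.855, e^-2.37=0.0935, e^2.5=12.1825, e^0.51=1.6653
Sum = 21.0218
Softmax = [0.1059, 0.2309, 0.0044, 0.5795, 0.0792]
p[2] = 0.0935/21.0218 = 0.0044

0.0044


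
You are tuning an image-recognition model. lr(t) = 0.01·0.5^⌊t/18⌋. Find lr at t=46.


n_drops = ⌊46/18⌋ = 2
lr = 0.01·0.5^2 = 0.01·0.25 = 0.0025

0.0025


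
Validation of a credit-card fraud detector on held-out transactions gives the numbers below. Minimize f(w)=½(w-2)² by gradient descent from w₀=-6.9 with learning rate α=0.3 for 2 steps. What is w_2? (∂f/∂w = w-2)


step 1: grad = -6.9-2 = -8.9; w = -6.9 - 0.3·(-8.9) = -4.23
step 2: grad = -4.23-2 = -6.23; w = -4.23 - 0.3·(-6.23) = -2.361

-2.361


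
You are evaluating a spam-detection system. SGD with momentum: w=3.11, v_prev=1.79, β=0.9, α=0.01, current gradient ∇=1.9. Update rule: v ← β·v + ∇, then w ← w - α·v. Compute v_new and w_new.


v_new = 0.9·1.79 + 1.9 = 1.611 + 1.9 = 3.511
w_new = 3.11 - 0.01·3.511 = 3.11 - 0.03511 = 3.07489

v_new=3.511, w_new=3.07489


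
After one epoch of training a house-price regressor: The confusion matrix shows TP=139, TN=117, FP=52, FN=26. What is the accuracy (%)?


Accuracy = (TP+TN)/(TP+TN+FP+FN)
= (139+117)/(334)
= 256/334 = 76.65%

76.65%


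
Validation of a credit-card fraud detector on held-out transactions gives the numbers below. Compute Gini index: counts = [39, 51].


Probabilities: [39/90, 51/90] ≈ [0.4333, 0.5667]
Σpᵢ² = (1521 + 2601)/90² = 4122/8100
Gini = 1 - Σpᵢ² = 1 - 4122/8100 = 0.4911

0.4911


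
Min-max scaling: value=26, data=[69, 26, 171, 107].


min=26, max=171
(26-26)/(171-26) = 0/145 = 0.0

0.0


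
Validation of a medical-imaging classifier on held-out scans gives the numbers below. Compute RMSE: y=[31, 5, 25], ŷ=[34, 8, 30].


MSE = 43/3 = 14.3333
RMSE = √(43/3) = 3.7859

3.7859


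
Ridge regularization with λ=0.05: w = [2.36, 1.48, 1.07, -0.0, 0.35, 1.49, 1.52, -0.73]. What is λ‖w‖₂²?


‖w‖₂² = (2.36)² + (1.48)² + (1.07)² + (-0.0)² + (0.35)² + (1.49)² + (1.52)² + (-0.73)²
     = 5.5696 + 2.1904 + 1.1449 + 0 + 0.1225 + 2.2201 + 2.3104 + 0.5329
     = 14.0908
λ·‖w‖₂² = 0.05·14.0908 = 0.70454

0.70454


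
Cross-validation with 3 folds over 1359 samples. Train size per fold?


Fold size = 1359/3 = 453
Training per fold = 1359 - 453 = 906

906


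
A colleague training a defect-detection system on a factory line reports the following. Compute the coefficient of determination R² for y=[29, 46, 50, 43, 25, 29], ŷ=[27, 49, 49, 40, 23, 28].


ȳ = 37
SS_res = Σ(y-ŷ)² = 28
SS_tot = Σ(y-ȳ)² = 558
R² = 1 - SS_res/SS_tot = 1 - 0.0502 = 0.9498

0.9498


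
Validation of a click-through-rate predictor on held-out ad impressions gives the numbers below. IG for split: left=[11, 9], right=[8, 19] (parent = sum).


Parent = [19, 28], H_parent = 0.9734
H_left = 0.9928 (n=20), H_right = 0.8767 (n=27)
H_children = (20/47)·0.9928 + (27/47)·0.8767 = 0.9261
IG = 0.9734 - 0.9261 = 0.0473

0.0473


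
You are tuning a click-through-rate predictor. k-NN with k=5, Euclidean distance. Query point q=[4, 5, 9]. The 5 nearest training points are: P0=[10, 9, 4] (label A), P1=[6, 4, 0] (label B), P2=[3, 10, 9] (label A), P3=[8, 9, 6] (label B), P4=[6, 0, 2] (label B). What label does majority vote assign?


d(q,P0) = 8.775  (label A)
d(q,P1) = 9.2736  (label B)
d(q,P2) = 5.099  (label A)
d(q,P3) = 6.4031  (label B)
d(q,P4) = 8.8318  (label B)
Votes: A=2, B=3
Majority → B

B


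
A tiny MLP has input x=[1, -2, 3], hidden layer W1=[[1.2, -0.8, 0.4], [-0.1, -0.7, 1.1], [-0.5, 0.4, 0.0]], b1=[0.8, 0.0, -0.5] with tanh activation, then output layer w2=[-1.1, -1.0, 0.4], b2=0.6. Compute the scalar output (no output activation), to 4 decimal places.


z1[0] = (1.2)·(1) + (-0.8)·(-2) + (0.4)·(3) + 0.8 = 4.8
z1[1] = (-0.1)·(1) + (-0.7)·(-2) + (1.1)·(3) + 0.0 = 4.6
z1[2] = (-0.5)·(1) + (0.4)·(-2) + (0.0)·(3) - 0.5 = -1.8
h = tanh(z1) = [0.9999, 0.9998, -0.9468]
output = (-1.1)·(0.9999) + (-1.0)·(0.9998) + (0.4)·(-0.9468) + 0.6 = -1.8784

-1.8784


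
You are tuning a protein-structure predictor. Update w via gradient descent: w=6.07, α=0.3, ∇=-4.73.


w_new = w - α·∇
= 6.07 - 0.3·-4.73
= 6.07 + 1.419
= 7.489

7.489


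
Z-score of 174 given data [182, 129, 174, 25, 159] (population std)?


μ = 133.8, σ = 57.332
z = (174 - 133.8)/57.332 = 0.7012

0.7012


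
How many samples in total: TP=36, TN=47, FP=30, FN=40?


Total = TP + TN + FP + FN
= 36 + 47 + 30 + 40
= 153
(Predicted positive: 66, predicted negative: 87)

153


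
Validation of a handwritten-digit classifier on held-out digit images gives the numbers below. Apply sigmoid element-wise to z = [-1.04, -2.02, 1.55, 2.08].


σ(-1.04) = 1/(1+e^1.04) = 0.2611
σ(-2.02) = 1/(1+e^2.02) = 0.1171
σ(1.55) = 1/(1+e^-1.55) = 0.8249
σ(2.08) = 1/(1+e^-2.08) = 0.8889
result = [0.2611, 0.1171, 0.8249, 0.8889]

[0.2611, 0.1171, 0.8249, 0.8889]


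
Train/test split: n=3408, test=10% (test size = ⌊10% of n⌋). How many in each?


Test = ⌊3408·10/100⌋ = 340
Train = 3408 - 340 = 3068

Train: 3068, Test: 340


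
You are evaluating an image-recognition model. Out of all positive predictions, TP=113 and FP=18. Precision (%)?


Precision = TP/(TP+FP)
= 113/(113+18)
= 113/131 = 86.26%

86.26%


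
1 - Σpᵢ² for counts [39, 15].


Probabilities: [39/54, 15/54] ≈ [0.7222, 0.2778]
Σpᵢ² = (1521 + 225)/54² = 1746/2916
Gini = 1 - Σpᵢ² = 1 - 1746/2916 = 0.4012

0.4012


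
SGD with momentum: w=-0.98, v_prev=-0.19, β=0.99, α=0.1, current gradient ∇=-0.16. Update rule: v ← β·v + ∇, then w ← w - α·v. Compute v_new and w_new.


v_new = 0.99·-0.19 - 0.16 = -0.1881 - 0.16 = -0.3481
w_new = -0.98 - 0.1·-0.3481 = -0.98 + 0.03481 = -0.94519

v_new=-0.3481, w_new=-0.94519


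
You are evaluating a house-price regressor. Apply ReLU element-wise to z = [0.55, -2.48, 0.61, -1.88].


ReLU(0.55) = max(0, 0.55) = 0.55
ReLU(-2.48) = max(0, -2.48) = 0.0
ReLU(0.61) = max(0, 0.61) = 0.61
ReLU(-1.88) = max(0, -1.88) = 0.0
result = [0.55, 0.0, 0.61, 0.0]

[0.55, 0.0, 0.61, 0.0]


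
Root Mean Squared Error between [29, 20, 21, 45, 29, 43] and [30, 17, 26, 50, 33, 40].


MSE = 85/6 = 14.1667
RMSE = √(85/6) = 3.7639

3.7639


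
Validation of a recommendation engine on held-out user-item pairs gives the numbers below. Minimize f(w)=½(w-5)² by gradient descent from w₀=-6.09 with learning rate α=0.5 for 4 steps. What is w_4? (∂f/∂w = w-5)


step 1: grad = -6.09-5 = -11.09; w = -6.09 - 0.5·(-11.09) = -0.545
step 2: grad = -0.545-5 = -5.545; w = -0.545 - 0.5·(-5.545) = 2.2275
step 3: grad = 2.2275-5 = -2.7725; w = 2.2275 - 0.5·(-2.7725) = 3.61375
step 4: grad = 3.61375-5 = -1.38625; w = 3.61375 - 0.5·(-1.38625) = 4.306875

4.306875


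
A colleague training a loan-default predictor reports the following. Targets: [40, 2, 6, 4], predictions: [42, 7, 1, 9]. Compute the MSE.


Squared errors: (40-42)²=4, (2-7)²=25, (6-1)²=25, (4-9)²=25
Sum = 79
MSE = 79/4 = 79/4

79/4


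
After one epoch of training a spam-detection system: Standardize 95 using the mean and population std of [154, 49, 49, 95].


μ = 86.75, σ = 43.1299
z = (95 - 86.75)/43.1299 = 0.1913

0.1913


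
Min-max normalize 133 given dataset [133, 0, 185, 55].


min=0, max=185
(133-0)/(185-0) = 133/185 = 0.7189

0.7189


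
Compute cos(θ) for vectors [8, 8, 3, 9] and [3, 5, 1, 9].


A·B = 8·3 + 8·5 + 3·1 + 9·9 = 148
‖A‖ = √218 = 14.7648, ‖B‖ = √116 = 10.7703
cos = 148/(√218·√116) = 148/√25288 = 0.9307

0.9307


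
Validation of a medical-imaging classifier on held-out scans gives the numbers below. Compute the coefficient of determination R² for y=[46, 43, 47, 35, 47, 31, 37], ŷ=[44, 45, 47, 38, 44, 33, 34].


ȳ = 40.8571
SS_res = Σ(y-ŷ)² = 39
SS_tot = Σ(y-ȳ)² = 252.86
R² = 1 - SS_res/SS_tot = 1 - 0.1542 = 0.8458

0.8458


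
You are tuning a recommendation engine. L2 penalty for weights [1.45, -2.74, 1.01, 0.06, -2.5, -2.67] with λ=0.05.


‖w‖₂² = (1.45)² + (-2.74)² + (1.01)² + (0.06)² + (-2.5)² + (-2.67)²
     = 2.1025 + 7.5076 + 1.0201 + 0.0036 + 6.25 + 7.1289
     = 24.0127
λ·‖w‖₂² = 0.05·24.0127 = 1.200635

1.200635


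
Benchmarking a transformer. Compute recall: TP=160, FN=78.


Recall = TP/(TP+FN)
= 160/(160+78)
= 160/238 = 67.23%

67.23%


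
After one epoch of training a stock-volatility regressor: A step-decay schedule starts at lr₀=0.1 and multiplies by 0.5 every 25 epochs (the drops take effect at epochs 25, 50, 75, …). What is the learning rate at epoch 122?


n_drops = ⌊122/25⌋ = 4
lr = 0.1·0.5^4 = 0.1·0.0625 = 0.00625

0.00625


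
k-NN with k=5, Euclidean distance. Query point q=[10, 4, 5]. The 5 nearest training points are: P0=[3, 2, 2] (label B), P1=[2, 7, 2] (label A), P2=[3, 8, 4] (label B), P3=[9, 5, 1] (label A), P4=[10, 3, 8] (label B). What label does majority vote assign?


d(q,P0) = 7.874  (label B)
d(q,P1) = 9.0554  (label A)
d(q,P2) = 8.124  (label B)
d(q,P3) = 4.2426  (label A)
d(q,P4) = 3.1623  (label B)
Votes: A=2, B=3
Majority → B

B


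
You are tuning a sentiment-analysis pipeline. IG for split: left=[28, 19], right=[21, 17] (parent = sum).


Parent = [49, 36], H_parent = 0.9831
H_left = 0.9734 (n=47), H_right = 0.992 (n=38)
H_children = (47/85)·0.9734 + (38/85)·0.992 = 0.9817
IG = 0.9831 - 0.9817 = 0.0014

0.0014


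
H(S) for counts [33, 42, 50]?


Probabilities: [33/125, 42/125, 50/125] ≈ [0.264, 0.336, 0.4]
H = -((33/125)·log₂(33/125) + (42/125)·log₂(42/125) + (50/125)·log₂(50/125))
  = 1.5647 bits

1.5647 bits


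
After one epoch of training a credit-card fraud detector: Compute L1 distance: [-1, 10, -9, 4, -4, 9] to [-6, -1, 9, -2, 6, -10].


d = |-1+ 6| + |10+ 1| + |-9-9| + |4+ 2| + |-4-6| + |9+ 10|
  = 5 + 11 + 18 + 6 + 10 + 19
  = 69

69


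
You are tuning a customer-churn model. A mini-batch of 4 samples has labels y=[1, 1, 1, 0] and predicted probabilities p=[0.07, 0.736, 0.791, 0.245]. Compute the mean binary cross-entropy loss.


L[0] = -ln(0.07) = 2.6593
L[1] = -ln(0.736) = 0.3065
L[2] = -ln(0.791) = 0.2345
L[3] = -ln(1-0.245) = -ln(0.755) = 0.281
mean = (2.6593 + 0.3065 + 0.2345 + 0.281)/4 = 0.8703

0.8703


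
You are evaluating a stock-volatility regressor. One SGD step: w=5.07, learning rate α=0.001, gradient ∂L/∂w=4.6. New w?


w_new = w - α·∇
= 5.07 - 0.001·4.6
= 5.07 - 0.0046
= 5.0654

5.0654


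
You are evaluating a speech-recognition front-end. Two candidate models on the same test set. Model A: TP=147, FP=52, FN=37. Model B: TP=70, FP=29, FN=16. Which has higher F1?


Model A: P=147/199=0.7387, R=147/184=0.7989, F1=2PR/(P+R)=2TP/(2TP+FP+FN)=294/383=0.7676
Model B: P=70/99=0.7071, R=70/86=0.814, F1=2PR/(P+R)=2TP/(2TP+FP+FN)=140/185=0.7568
0.7676 > 0.7568 → Model A

Model A


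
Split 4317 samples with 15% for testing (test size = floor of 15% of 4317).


Test = ⌊4317·15/100⌋ = 647
Train = 4317 - 647 = 3670

Train: 3670, Test: 647


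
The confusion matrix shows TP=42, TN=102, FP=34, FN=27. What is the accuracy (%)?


Accuracy = (TP+TN)/(TP+TN+FP+FN)
= (42+102)/(205)
= 144/205 = 70.24%

70.24%


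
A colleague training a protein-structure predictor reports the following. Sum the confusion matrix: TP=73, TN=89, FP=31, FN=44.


Total = TP + TN + FP + FN
= 73 + 89 + 31 + 44
= 237
(Predicted positive: 104, predicted negative: 133)

237


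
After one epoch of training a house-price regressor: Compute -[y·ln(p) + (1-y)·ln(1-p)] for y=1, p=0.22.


BCE = -[y·ln(p) + (1-y)·ln(1-p)]
= -1·ln(0.22) - 0
= -ln(0.22) = 1.5141

1.5141


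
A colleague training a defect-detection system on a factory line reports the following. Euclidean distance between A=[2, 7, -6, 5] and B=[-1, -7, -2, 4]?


d = √((2+ 1)² + (7+ 7)² + (-6+ 2)² + (5-4)²)
  = √(9 + 196 + 16 + 1)
  = √222 = 14.8997

14.8997


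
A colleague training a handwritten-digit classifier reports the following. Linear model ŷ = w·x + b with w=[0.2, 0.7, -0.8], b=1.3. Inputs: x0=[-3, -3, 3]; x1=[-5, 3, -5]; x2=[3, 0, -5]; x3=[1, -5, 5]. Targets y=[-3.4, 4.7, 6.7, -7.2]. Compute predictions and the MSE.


ŷ0 = (0.2)·(-3) + (0.7)·(-3) + (-0.8)·(3) + 1.3 = -3.8
ŷ1 = (0.2)·(-5) + (0.7)·(3) + (-0.8)·(-5) + 1.3 = 6.4
ŷ2 = (0.2)·(3) + (0.7)·(0) + (-0.8)·(-5) + 1.3 = 5.9
ŷ3 = (0.2)·(1) + (0.7)·(-5) + (-0.8)·(5) + 1.3 = -6.0
errors² = [0.16, 2.89, 0.64, 1.44]
MSE = 5.1300/4 = 1.2825

1.2825


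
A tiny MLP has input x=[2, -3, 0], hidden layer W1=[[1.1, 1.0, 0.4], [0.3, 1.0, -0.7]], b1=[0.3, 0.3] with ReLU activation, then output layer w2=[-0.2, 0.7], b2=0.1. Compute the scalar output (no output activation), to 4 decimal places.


z1[0] = (1.1)·(2) + (1.0)·(-3) + (0.4)·(0) + 0.3 = -0.5
z1[1] = (0.3)·(2) + (1.0)·(-3) + (-0.7)·(0) + 0.3 = -2.1
h = ReLU(z1) = [0.0, 0.0]
output = (-0.2)·(0.0) + (0.7)·(0.0) + 0.1 = 0.1

0.1


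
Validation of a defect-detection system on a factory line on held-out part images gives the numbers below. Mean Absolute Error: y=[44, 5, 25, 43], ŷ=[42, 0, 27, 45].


Absolute errors: |44-42|=2, |5-0|=5, |25-27|=2, |43-45|=2
Sum = 11
MAE = 11/4 = 11/4

11/4


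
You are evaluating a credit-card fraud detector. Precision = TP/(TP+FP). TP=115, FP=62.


Precision = TP/(TP+FP)
= 115/(115+62)
= 115/177 = 64.97%

64.97%


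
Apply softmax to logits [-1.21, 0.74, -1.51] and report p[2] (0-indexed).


Exponentials: e^-1.21=0.2982, e^0.74=2.0959, e^-1.51=0.2209
Sum = 2.615
Softmax = [0.114, 0.8015, 0.0845]
p[2] = 0.2209/2.615 = 0.0845

0.0845


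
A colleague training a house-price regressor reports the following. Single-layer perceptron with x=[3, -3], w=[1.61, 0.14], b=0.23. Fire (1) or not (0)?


z = (3)·(1.61) + (-3)·(0.14) + 0.23
  = 4.64
step(z) = 1 (z≥0)

1


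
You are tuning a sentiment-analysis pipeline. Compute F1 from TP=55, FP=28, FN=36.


Precision = 55/83 = 0.6627
Recall = 55/91 = 0.6044
F1 = 2·P·R/(P+R) = 2·TP/(2·TP+FP+FN) = 110/(110+28+36) = 110/174 = 0.6322

0.6322


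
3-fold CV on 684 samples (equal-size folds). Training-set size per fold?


Fold size = 684/3 = 228
Training per fold = 684 - 228 = 456

456


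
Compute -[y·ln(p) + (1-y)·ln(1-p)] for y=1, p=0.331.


BCE = -[y·ln(p) + (1-y)·ln(1-p)]
= -1·ln(0.331) - 0
= -ln(0.331) = 1.1056

1.1056


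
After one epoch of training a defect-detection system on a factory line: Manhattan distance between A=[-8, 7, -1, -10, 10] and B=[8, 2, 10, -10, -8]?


d = |-8-8| + |7-2| + |-1-10| + |-10+ 10| + |10+ 8|
  = 16 + 5 + 11 + 0 + 18
  = 50

50


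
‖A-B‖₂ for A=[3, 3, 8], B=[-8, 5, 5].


d = √((3+ 8)² + (3-5)² + (8-5)²)
  = √(121 + 4 + 9)
  = √134 = 11.5758

11.5758


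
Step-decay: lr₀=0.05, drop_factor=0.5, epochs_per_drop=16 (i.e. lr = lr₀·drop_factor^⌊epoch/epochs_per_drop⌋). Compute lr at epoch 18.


n_drops = ⌊18/16⌋ = 1
lr = 0.05·0.5^1 = 0.05·0.5 = 0.025

0.025


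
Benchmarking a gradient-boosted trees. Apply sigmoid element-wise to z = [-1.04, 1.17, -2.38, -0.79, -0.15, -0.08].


σ(-1.04) = 1/(1+e^1.04) = 0.2611
σ(1.17) = 1/(1+e^-1.17) = 0.7631
σ(-2.38) = 1/(1+e^2.38) = 0.0847
σ(-0.79) = 1/(1+e^0.79) = 0.3122
σ(-0.15) = 1/(1+e^0.15) = 0.4626
σ(-0.08) = 1/(1+e^0.08) = 0.48
result = [0.2611, 0.7631, 0.0847, 0.3122, 0.4626, 0.48]

[0.2611, 0.7631, 0.0847, 0.3122, 0.4626, 0.48]


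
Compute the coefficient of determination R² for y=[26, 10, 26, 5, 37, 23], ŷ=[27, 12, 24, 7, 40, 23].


ȳ = 21.1667
SS_res = Σ(y-ŷ)² = 22
SS_tot = Σ(y-ȳ)² = 686.83
R² = 1 - SS_res/SS_tot = 1 - 0.032 = 0.968

0.968


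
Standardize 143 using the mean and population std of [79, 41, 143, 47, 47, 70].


μ = 71.1667, σ = 34.8827
z = (143 - 71.1667)/34.8827 = 2.0593

2.0593


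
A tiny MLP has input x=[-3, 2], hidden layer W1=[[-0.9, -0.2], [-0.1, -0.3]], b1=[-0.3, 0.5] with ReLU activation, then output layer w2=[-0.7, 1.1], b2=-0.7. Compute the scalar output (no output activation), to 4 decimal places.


z1[0] = (-0.9)·(-3) + (-0.2)·(2) - 0.3 = 2.0
z1[1] = (-0.1)·(-3) + (-0.3)·(2) + 0.5 = 0.2
h = ReLU(z1) = [2.0, 0.2]
output = (-0.7)·(2.0) + (1.1)·(0.2) - 0.7 = -1.88

-1.88


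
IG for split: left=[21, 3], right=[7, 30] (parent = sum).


Parent = [28, 33], H_parent = 0.9951
H_left = 0.5436 (n=24), H_right = 0.6998 (n=37)
H_children = (24/61)·0.5436 + (37/61)·0.6998 = 0.6383
IG = 0.9951 - 0.6383 = 0.3568

0.3568


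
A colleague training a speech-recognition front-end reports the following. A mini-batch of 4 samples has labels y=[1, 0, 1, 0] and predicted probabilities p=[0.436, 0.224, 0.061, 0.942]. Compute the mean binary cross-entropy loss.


L[0] = -ln(0.436) = 0.8301
L[1] = -ln(1-0.224) = -ln(0.776) = 0.2536
L[2] = -ln(0.061) = 2.7969
L[3] = -ln(1-0.942) = -ln(0.058) = 2.8473
mean = (0.8301 + 0.2536 + 2.7969 + 2.8473)/4 = 1.682

1.682


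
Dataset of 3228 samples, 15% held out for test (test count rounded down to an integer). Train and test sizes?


Test = ⌊3228·15/100⌋ = 484
Train = 3228 - 484 = 2744

Train: 2744, Test: 484


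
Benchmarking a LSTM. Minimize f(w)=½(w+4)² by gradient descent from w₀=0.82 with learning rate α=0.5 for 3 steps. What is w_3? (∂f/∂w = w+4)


step 1: grad = 0.82+4 = 4.82; w = 0.82 - 0.5·(4.82) = -1.59
step 2: grad = -1.59+4 = 2.41; w = -1.59 - 0.5·(2.41) = -2.795
step 3: grad = -2.795+4 = 1.205; w = -2.795 - 0.5·(1.205) = -3.3975

-3.3975


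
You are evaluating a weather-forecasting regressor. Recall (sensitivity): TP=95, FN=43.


Recall = TP/(TP+FN)
= 95/(95+43)
= 95/138 = 68.84%

68.84%


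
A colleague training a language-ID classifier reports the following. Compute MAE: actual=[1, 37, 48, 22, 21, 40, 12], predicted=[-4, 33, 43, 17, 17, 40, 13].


Absolute errors: |1+ 4|=5, |37-33|=4, |48-43|=5, |22-17|=5, |21-17|=4, |40-40|=0, |12-13|=1
Sum = 24
MAE = 24/7 = 24/7

24/7


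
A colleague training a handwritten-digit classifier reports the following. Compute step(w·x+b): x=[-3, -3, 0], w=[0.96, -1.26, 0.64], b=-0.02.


z = (-3)·(0.96) + (-3)·(-1.26) + (0)·(0.64) - 0.02
  = 0.88
step(z) = 1 (z≥0)

1


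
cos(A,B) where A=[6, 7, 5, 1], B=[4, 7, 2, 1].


A·B = 6·4 + 7·7 + 5·2 + 1·1 = 84
‖A‖ = √111 = 10.5357, ‖B‖ = √70 = 8.3666
cos = 84/(√111·√70) = 84/√7770 = 0.9529

0.9529


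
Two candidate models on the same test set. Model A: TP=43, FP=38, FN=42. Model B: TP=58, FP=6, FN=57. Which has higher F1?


Model A: P=43/81=0.5309, R=43/85=0.5059, F1=2PR/(P+R)=2TP/(2TP+FP+FN)=86/166=0.5181
Model B: P=58/64=0.9062, R=58/115=0.5043, F1=2PR/(P+R)=2TP/(2TP+FP+FN)=116/179=0.648
0.5181 < 0.648 → Model B

Model B


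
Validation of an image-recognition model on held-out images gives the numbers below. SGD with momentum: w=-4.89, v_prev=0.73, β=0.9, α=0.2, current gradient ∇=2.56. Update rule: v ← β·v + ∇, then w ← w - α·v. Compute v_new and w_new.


v_new = 0.9·0.73 + 2.56 = 0.657 + 2.56 = 3.217
w_new = -4.89 - 0.2·3.217 = -4.89 - 0.6434 = -5.5334

v_new=3.217, w_new=-5.5334


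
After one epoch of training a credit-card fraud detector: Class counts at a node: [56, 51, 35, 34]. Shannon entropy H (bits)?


Probabilities: [56/176, 51/176, 35/176, 34/176] ≈ [0.3182, 0.2898, 0.1989, 0.1932]
H = -((56/176)·log₂(56/176) + (51/176)·log₂(51/176) + (35/176)·log₂(35/176) + (34/176)·log₂(34/176))
  = 1.9651 bits

1.9651 bits


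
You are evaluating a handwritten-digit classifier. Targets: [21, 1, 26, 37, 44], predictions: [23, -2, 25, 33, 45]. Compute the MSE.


Squared errors: (21-23)²=4, (1+ 2)²=9, (26-25)²=1, (37-33)²=16, (44-45)²=1
Sum = 31
MSE = 31/5 = 31/5

31/5


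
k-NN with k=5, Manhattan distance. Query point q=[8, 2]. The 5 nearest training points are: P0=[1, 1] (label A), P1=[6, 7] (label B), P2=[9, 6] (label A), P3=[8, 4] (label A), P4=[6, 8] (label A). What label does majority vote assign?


d(q,P0) = 8  (label A)
d(q,P1) = 7  (label B)
d(q,P2) = 5  (label A)
d(q,P3) = 2  (label A)
d(q,P4) = 8  (label A)
Votes: A=4, B=1
Majority → A

A


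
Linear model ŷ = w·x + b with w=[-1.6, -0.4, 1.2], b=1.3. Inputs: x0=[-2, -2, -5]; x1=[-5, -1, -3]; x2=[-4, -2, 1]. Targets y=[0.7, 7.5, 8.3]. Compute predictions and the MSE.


ŷ0 = (-1.6)·(-2) + (-0.4)·(-2) + (1.2)·(-5) + 1.3 = -0.7
ŷ1 = (-1.6)·(-5) + (-0.4)·(-1) + (1.2)·(-3) + 1.3 = 6.1
ŷ2 = (-1.6)·(-4) + (-0.4)·(-2) + (1.2)·(1) + 1.3 = 9.7
errors² = [1.96, 1.96, 1.96]
MSE = 5.8800/3 = 1.96

1.96


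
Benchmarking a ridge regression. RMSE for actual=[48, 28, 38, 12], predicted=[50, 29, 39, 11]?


MSE = 7/4 = 1.75
RMSE = √(7/4) = 1.3229

1.3229


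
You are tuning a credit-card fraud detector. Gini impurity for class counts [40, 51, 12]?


Probabilities: [40/103, 51/103, 12/103] ≈ [0.3883, 0.4951, 0.1165]
Σpᵢ² = (1600 + 2601 + 144)/103² = 4345/10609
Gini = 1 - Σpᵢ² = 1 - 4345/10609 = 0.5904

0.5904


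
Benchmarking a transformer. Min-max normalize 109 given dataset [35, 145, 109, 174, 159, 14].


min=14, max=174
(109-14)/(174-14) = 95/160 = 0.5938

0.5938


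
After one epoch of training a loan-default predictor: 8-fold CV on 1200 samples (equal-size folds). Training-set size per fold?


Fold size = 1200/8 = 150
Training per fold = 1200 - 150 = 1050

1050


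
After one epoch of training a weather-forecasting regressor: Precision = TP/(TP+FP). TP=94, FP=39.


Precision = TP/(TP+FP)
= 94/(94+39)
= 94/133 = 70.68%

70.68%


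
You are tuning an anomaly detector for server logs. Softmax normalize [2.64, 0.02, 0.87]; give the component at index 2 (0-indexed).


Exponentials: e^2.64=14.0132, e^0.02=1.0202, e^0.87=2.3869
Sum = 17.4203
Softmax = [0.8044, 0.0586, 0.137]
p[2] = 2.3869/17.4203 = 0.137

0.137


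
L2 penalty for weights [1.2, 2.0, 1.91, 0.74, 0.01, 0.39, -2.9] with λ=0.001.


‖w‖₂² = (1.2)² + (2.0)² + (1.91)² + (0.74)² + (0.01)² + (0.39)² + (-2.9)²
     = 1.44 + 4 + 3.6481 + 0.5476 + 0.0001 + 0.1521 + 8.41
     = 18.1979
λ·‖w‖₂² = 0.001·18.1979 = 0.018198

0.018198


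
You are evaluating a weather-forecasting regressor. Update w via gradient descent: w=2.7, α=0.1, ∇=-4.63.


w_new = w - α·∇
= 2.7 - 0.1·-4.63
= 2.7 + 0.463
= 3.163

3.163


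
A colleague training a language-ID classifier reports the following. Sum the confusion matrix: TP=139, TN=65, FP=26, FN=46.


Total = TP + TN + FP + FN
= 139 + 65 + 26 + 46
= 276
(Predicted positive: 165, predicted negative: 111)

276


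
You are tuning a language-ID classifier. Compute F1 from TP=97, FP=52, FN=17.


Precision = 97/149 = 0.651
Recall = 97/114 = 0.8509
F1 = 2·P·R/(P+R) = 2·TP/(2·TP+FP+FN) = 194/(194+52+17) = 194/263 = 0.7376

0.7376


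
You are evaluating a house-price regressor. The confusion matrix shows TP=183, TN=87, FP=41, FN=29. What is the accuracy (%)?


Accuracy = (TP+TN)/(TP+TN+FP+FN)
= (183+87)/(340)
= 270/340 = 79.41%

79.41%


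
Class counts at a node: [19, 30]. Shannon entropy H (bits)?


Probabilities: [19/49, 30/49] ≈ [0.3878, 0.6122]
H = -((19/49)·log₂(19/49) + (30/49)·log₂(30/49))
  = 0.9633 bits

0.9633 bits


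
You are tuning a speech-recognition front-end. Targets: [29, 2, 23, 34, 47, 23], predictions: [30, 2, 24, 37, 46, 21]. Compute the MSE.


Squared errors: (29-30)²=1, (2-2)²=0, (23-24)²=1, (34-37)²=9, (47-46)²=1, (23-21)²=4
Sum = 16
MSE = 16/6 = 8/3

8/3


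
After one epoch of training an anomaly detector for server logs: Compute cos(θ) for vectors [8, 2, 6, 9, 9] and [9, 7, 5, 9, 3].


A·B = 8·9 + 2·7 + 6·5 + 9·9 + 9·3 = 224
‖A‖ = √266 = 16.3095, ‖B‖ = √245 = 15.6525
cos = 224/(√266·√245) = 224/√65170 = 0.8775

0.8775


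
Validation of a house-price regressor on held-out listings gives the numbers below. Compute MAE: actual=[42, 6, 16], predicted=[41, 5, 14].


Absolute errors: |42-41|=1, |6-5|=1, |16-14|=2
Sum = 4
MAE = 4/3 = 4/3

4/3


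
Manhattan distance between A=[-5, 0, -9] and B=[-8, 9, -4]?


d = |-5+ 8| + |0-9| + |-9+ 4|
  = 3 + 9 + 5
  = 17

17


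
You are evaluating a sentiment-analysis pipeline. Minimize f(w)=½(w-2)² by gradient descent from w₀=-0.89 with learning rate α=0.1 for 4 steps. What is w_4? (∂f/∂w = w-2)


step 1: grad = -0.89-2 = -2.89; w = -0.89 - 0.1·(-2.89) = -0.601
step 2: grad = -0.601-2 = -2.601; w = -0.601 - 0.1·(-2.601) = -0.3409
step 3: grad = -0.3409-2 = -2.3409; w = -0.3409 - 0.1·(-2.3409) = -0.10681
step 4: grad = -0.10681-2 = -2.10681; w = -0.10681 - 0.1·(-2.10681) = 0.103871

0.103871


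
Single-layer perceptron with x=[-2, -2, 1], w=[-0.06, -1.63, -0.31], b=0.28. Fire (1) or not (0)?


z = (-2)·(-0.06) + (-2)·(-1.63) + (1)·(-0.31) + 0.28
  = 3.35
step(z) = 1 (z≥0)

1


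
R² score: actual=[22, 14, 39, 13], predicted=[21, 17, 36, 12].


ȳ = 22
SS_res = Σ(y-ŷ)² = 20
SS_tot = Σ(y-ȳ)² = 434
R² = 1 - SS_res/SS_tot = 1 - 0.0461 = 0.9539

0.9539


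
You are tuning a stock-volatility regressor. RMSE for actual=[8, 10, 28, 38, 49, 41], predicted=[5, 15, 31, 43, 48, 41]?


MSE = 69/6 = 11.5
RMSE = √(69/6) = 3.3912

3.3912


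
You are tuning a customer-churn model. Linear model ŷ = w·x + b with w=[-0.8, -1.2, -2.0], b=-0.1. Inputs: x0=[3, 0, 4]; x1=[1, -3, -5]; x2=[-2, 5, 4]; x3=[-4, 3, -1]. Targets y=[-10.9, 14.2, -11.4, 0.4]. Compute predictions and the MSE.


ŷ0 = (-0.8)·(3) + (-1.2)·(0) + (-2.0)·(4) - 0.1 = -10.5
ŷ1 = (-0.8)·(1) + (-1.2)·(-3) + (-2.0)·(-5) - 0.1 = 12.7
ŷ2 = (-0.8)·(-2) + (-1.2)·(5) + (-2.0)·(4) - 0.1 = -12.5
ŷ3 = (-0.8)·(-4) + (-1.2)·(3) + (-2.0)·(-1) - 0.1 = 1.5
errors² = [0.16, 2.25, 1.21, 1.21]
MSE = 4.8300/4 = 1.2075

1.2075


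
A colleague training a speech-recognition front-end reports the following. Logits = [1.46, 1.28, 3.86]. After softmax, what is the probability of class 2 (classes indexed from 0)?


Exponentials: e^1.46=4.306, e^1.28=3.5966, e^3.86=47.4654
Sum = 55.368
Softmax = [0.0778, 0.065, 0.8573]
p[2] = 47.4654/55.368 = 0.8573

0.8573


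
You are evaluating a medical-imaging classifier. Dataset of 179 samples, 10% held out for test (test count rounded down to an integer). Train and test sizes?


Test = ⌊179·10/100⌋ = 17
Train = 179 - 17 = 162

Train: 162, Test: 17


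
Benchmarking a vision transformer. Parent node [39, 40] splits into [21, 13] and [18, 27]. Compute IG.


Parent = [39, 40], H_parent = 0.9999
H_left = 0.9597 (n=34), H_right = 0.971 (n=45)
H_children = (34/79)·0.9597 + (45/79)·0.971 = 0.9661
IG = 0.9999 - 0.9661 = 0.0338

0.0338
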